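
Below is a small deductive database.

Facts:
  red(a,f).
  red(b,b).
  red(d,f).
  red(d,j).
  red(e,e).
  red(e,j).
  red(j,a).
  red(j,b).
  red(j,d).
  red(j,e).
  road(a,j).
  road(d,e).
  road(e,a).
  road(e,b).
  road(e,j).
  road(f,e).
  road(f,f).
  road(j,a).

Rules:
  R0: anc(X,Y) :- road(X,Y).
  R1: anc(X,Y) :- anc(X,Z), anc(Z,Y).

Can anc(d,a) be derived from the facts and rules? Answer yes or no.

yes

round 1: derive anc(a,j) via R0 from road(a,j)
round 1: derive anc(d,e) via R0 from road(d,e)
round 1: derive anc(e,a) via R0 from road(e,a)
round 1: derive anc(e,b) via R0 from road(e,b)
round 1: derive anc(e,j) via R0 from road(e,j)
round 1: derive anc(f,e) via R0 from road(f,e)
round 1: derive anc(f,f) via R0 from road(f,f)
round 1: derive anc(j,a) via R0 from road(j,a)
round 2: derive anc(a,a) via R1 from anc(a,j), anc(j,a)
round 2: derive anc(d,a) via R1 from anc(d,e), anc(e,a)
round 2: derive anc(d,b) via R1 from anc(d,e), anc(e,b)
round 2: derive anc(d,j) via R1 from anc(d,e), anc(e,j)
round 2: derive anc(f,a) via R1 from anc(f,e), anc(e,a)
round 2: derive anc(f,b) via R1 from anc(f,e), anc(e,b)
round 2: derive anc(f,j) via R1 from anc(f,e), anc(e,j)
round 2: derive anc(j,j) via R1 from anc(j,a), anc(a,j)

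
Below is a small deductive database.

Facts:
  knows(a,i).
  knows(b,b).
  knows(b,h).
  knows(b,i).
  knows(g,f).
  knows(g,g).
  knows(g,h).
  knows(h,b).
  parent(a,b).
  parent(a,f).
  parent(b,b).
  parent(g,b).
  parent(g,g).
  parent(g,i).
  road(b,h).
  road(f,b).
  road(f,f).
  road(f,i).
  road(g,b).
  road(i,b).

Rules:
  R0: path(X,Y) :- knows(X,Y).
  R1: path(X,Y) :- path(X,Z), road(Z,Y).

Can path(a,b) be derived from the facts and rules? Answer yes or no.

yes

round 1: derive path(a,i) via R0 from knows(a,i)
round 1: derive path(b,b) via R0 from knows(b,b)
round 1: derive path(b,h) via R0 from knows(b,h)
round 1: derive path(b,i) via R0 from knows(b,i)
round 1: derive path(g,f) via R0 from knows(g,f)
round 1: derive path(g,g) via R0 from knows(g,g)
round 1: derive path(g,h) via R0 from knows(g,h)
round 1: derive path(h,b) via R0 from knows(h,b)
round 2: derive path(a,b) via R1 from path(a,i), road(i,b)
round 2: derive path(g,b) via R1 from path(g,f), road(f,b)
round 2: derive path(g,i) via R1 from path(g,f), road(f,i)
round 2: derive path(h,h) via R1 from path(h,b), road(b,h)
round 3: derive path(a,h) via R1 from path(a,b), road(b,h)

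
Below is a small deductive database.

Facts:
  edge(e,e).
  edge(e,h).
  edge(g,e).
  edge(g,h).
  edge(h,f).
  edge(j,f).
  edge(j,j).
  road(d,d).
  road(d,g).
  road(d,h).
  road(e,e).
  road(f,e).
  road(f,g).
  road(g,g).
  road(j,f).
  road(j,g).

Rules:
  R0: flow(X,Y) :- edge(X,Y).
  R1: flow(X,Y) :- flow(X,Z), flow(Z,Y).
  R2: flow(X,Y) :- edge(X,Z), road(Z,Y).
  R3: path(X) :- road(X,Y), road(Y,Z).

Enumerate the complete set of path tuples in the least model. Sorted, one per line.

round 1: derive path(d) via R3 from road(d,d), road(d,d)
round 1: derive path(e) via R3 from road(e,e), road(e,e)
round 1: derive path(f) via R3 from road(f,e), road(e,e)
round 1: derive path(g) via R3 from road(g,g), road(g,g)
round 1: derive path(j) via R3 from road(j,f), road(f,e)

path(d)
path(e)
path(f)
path(g)
path(j)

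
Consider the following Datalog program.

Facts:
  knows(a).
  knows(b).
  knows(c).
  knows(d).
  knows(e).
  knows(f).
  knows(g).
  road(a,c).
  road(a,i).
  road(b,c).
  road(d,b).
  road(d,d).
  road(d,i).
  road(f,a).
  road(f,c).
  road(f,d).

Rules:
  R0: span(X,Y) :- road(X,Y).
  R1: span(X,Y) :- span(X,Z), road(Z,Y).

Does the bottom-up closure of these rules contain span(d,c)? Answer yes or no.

round 1: derive span(a,c) via R0 from road(a,c)
round 1: derive span(a,i) via R0 from road(a,i)
round 1: derive span(b,c) via R0 from road(b,c)
round 1: derive span(d,b) via R0 from road(d,b)
round 1: derive span(d,d) via R0 from road(d,d)
round 1: derive span(d,i) via R0 from road(d,i)
round 1: derive span(f,a) via R0 from road(f,a)
round 1: derive span(f,c) via R0 from road(f,c)
round 1: derive span(f,d) via R0 from road(f,d)
round 2: derive span(d,c) via R1 from span(d,b), road(b,c)
round 2: derive span(f,b) via R1 from span(f,d), road(d,b)
round 2: derive span(f,i) via R1 from span(f,a), road(a,i)

yes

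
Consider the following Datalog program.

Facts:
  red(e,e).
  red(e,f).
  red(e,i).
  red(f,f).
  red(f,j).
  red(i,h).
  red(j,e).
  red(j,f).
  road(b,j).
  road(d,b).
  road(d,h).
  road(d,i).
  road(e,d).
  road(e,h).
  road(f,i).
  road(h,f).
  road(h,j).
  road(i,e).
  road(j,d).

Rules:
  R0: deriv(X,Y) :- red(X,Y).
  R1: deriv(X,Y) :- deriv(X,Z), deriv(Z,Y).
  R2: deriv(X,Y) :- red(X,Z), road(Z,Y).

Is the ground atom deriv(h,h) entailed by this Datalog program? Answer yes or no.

no

round 1: derive deriv(e,e) via R0 from red(e,e)
round 1: derive deriv(e,f) via R0 from red(e,f)
round 1: derive deriv(e,i) via R0 from red(e,i)
round 1: derive deriv(f,f) via R0 from red(f,f)
round 1: derive deriv(f,j) via R0 from red(f,j)
round 1: derive deriv(i,h) via R0 from red(i,h)
round 1: derive deriv(j,e) via R0 from red(j,e)
round 1: derive deriv(j,f) via R0 from red(j,f)
round 1: derive deriv(e,d) via R2 from red(e,e), road(e,d)
round 1: derive deriv(e,h) via R2 from red(e,e), road(e,h)
round 1: derive deriv(f,d) via R2 from red(f,j), road(j,d)
round 1: derive deriv(f,i) via R2 from red(f,f), road(f,i)
round 1: derive deriv(i,f) via R2 from red(i,h), road(h,f)
round 1: derive deriv(i,j) via R2 from red(i,h), road(h,j)
round 1: derive deriv(j,d) via R2 from red(j,e), road(e,d)
round 1: derive deriv(j,h) via R2 from red(j,e), road(e,h)
round 1: derive deriv(j,i) via R2 from red(j,f), road(f,i)
round 2: derive deriv(e,j) via R1 from deriv(e,f), deriv(f,j)
round 2: derive deriv(f,e) via R1 from deriv(f,j), deriv(j,e)
round 2: derive deriv(f,h) via R1 from deriv(f,i), deriv(i,h)
round 2: derive deriv(i,d) via R1 from deriv(i,f), deriv(f,d)
round 2: derive deriv(i,e) via R1 from deriv(i,j), deriv(j,e)
round 2: derive deriv(i,i) via R1 from deriv(i,f), deriv(f,i)
round 2: derive deriv(j,j) via R1 from deriv(j,f), deriv(f,j)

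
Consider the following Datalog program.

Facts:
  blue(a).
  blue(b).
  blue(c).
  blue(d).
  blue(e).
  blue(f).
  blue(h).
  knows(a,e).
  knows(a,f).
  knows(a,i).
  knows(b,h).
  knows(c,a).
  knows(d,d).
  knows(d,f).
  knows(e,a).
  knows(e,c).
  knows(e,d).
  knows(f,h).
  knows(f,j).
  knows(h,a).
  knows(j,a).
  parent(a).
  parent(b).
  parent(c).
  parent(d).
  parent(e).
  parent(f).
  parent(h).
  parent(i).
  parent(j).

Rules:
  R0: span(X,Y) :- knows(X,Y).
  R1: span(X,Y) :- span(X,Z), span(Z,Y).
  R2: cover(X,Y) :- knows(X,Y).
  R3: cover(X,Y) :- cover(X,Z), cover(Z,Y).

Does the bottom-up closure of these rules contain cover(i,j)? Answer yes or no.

round 1: derive cover(a,e) via R2 from knows(a,e)
round 1: derive cover(a,f) via R2 from knows(a,f)
round 1: derive cover(a,i) via R2 from knows(a,i)
round 1: derive cover(b,h) via R2 from knows(b,h)
round 1: derive cover(c,a) via R2 from knows(c,a)
round 1: derive cover(d,d) via R2 from knows(d,d)
round 1: derive cover(d,f) via R2 from knows(d,f)
round 1: derive cover(e,a) via R2 from knows(e,a)
round 1: derive cover(e,c) via R2 from knows(e,c)
round 1: derive cover(e,d) via R2 from knows(e,d)
round 1: derive cover(f,h) via R2 from knows(f,h)
round 1: derive cover(f,j) via R2 from knows(f,j)
round 1: derive cover(h,a) via R2 from knows(h,a)
round 1: derive cover(j,a) via R2 from knows(j,a)
round 2: derive cover(a,a) via R3 from cover(a,e), cover(e,a)
round 2: derive cover(a,c) via R3 from cover(a,e), cover(e,c)
round 2: derive cover(a,d) via R3 from cover(a,e), cover(e,d)
round 2: derive cover(a,h) via R3 from cover(a,f), cover(f,h)
round 2: derive cover(a,j) via R3 from cover(a,f), cover(f,j)
round 2: derive cover(b,a) via R3 from cover(b,h), cover(h,a)
round 2: derive cover(c,e) via R3 from cover(c,a), cover(a,e)
round 2: derive cover(c,f) via R3 from cover(c,a), cover(a,f)
round 2: derive cover(c,i) via R3 from cover(c,a), cover(a,i)
round 2: derive cover(d,h) via R3 from cover(d,f), cover(f,h)
round 2: derive cover(d,j) via R3 from cover(d,f), cover(f,j)
round 2: derive cover(e,e) via R3 from cover(e,a), cover(a,e)
round 2: derive cover(e,f) via R3 from cover(e,a), cover(a,f)
round 2: derive cover(e,i) via R3 from cover(e,a), cover(a,i)
round 2: derive cover(f,a) via R3 from cover(f,h), cover(h,a)
round 2: derive cover(h,e) via R3 from cover(h,a), cover(a,e)
round 2: derive cover(h,f) via R3 from cover(h,a), cover(a,f)
round 2: derive cover(h,i) via R3 from cover(h,a), cover(a,i)
round 2: derive cover(j,e) via R3 from cover(j,a), cover(a,e)
round 2: derive cover(j,f) via R3 from cover(j,a), cover(a,f)
round 2: derive cover(j,i) via R3 from cover(j,a), cover(a,i)
round 3: derive cover(b,c) via R3 from cover(b,a), cover(a,c)
round 3: derive cover(b,d) via R3 from cover(b,a), cover(a,d)
round 3: derive cover(b,e) via R3 from cover(b,a), cover(a,e)
round 3: derive cover(b,f) via R3 from cover(b,a), cover(a,f)
round 3: derive cover(b,i) via R3 from cover(b,a), cover(a,i)
round 3: derive cover(b,j) via R3 from cover(b,a), cover(a,j)
round 3: derive cover(c,c) via R3 from cover(c,a), cover(a,c)
round 3: derive cover(c,d) via R3 from cover(c,a), cover(a,d)
round 3: derive cover(c,h) via R3 from cover(c,a), cover(a,h)
round 3: derive cover(c,j) via R3 from cover(c,a), cover(a,j)
round 3: derive cover(d,a) via R3 from cover(d,f), cover(f,a)
round 3: derive cover(d,e) via R3 from cover(d,h), cover(h,e)
round 3: derive cover(d,i) via R3 from cover(d,h), cover(h,i)
round 3: derive cover(e,h) via R3 from cover(e,a), cover(a,h)
round 3: derive cover(e,j) via R3 from cover(e,a), cover(a,j)
round 3: derive cover(f,c) via R3 from cover(f,a), cover(a,c)
round 3: derive cover(f,d) via R3 from cover(f,a), cover(a,d)
round 3: derive cover(f,e) via R3 from cover(f,a), cover(a,e)
round 3: derive cover(f,f) via R3 from cover(f,a), cover(a,f)
round 3: derive cover(f,i) via R3 from cover(f,a), cover(a,i)
round 3: derive cover(h,c) via R3 from cover(h,a), cover(a,c)
round 3: derive cover(h,d) via R3 from cover(h,a), cover(a,d)
round 3: derive cover(h,h) via R3 from cover(h,a), cover(a,h)
round 3: derive cover(h,j) via R3 from cover(h,a), cover(a,j)
round 3: derive cover(j,c) via R3 from cover(j,a), cover(a,c)
round 3: derive cover(j,d) via R3 from cover(j,a), cover(a,d)
round 3: derive cover(j,h) via R3 from cover(j,a), cover(a,h)
round 3: derive cover(j,j) via R3 from cover(j,a), cover(a,j)
round 4: derive cover(d,c) via R3 from cover(d,a), cover(a,c)

no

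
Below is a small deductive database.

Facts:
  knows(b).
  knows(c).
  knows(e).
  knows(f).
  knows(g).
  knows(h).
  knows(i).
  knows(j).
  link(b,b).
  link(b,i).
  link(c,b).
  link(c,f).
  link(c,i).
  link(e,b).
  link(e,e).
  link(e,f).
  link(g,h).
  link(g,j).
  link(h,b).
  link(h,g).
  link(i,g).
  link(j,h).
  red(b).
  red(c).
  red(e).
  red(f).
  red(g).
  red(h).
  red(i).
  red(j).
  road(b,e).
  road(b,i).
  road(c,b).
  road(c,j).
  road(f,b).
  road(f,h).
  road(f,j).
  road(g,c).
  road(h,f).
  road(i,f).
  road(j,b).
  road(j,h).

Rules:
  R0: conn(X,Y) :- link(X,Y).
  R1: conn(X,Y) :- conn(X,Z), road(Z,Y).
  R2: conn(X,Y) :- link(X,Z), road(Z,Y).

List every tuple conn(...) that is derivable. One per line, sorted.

round 1: derive conn(b,b) via R0 from link(b,b)
round 1: derive conn(b,i) via R0 from link(b,i)
round 1: derive conn(c,b) via R0 from link(c,b)
round 1: derive conn(c,f) via R0 from link(c,f)
round 1: derive conn(c,i) via R0 from link(c,i)
round 1: derive conn(e,b) via R0 from link(e,b)
round 1: derive conn(e,e) via R0 from link(e,e)
round 1: derive conn(e,f) via R0 from link(e,f)
round 1: derive conn(g,h) via R0 from link(g,h)
round 1: derive conn(g,j) via R0 from link(g,j)
round 1: derive conn(h,b) via R0 from link(h,b)
round 1: derive conn(h,g) via R0 from link(h,g)
round 1: derive conn(i,g) via R0 from link(i,g)
round 1: derive conn(j,h) via R0 from link(j,h)
round 1: derive conn(b,e) via R2 from link(b,b), road(b,e)
round 1: derive conn(b,f) via R2 from link(b,i), road(i,f)
round 1: derive conn(c,e) via R2 from link(c,b), road(b,e)
round 1: derive conn(c,h) via R2 from link(c,f), road(f,h)
round 1: derive conn(c,j) via R2 from link(c,f), road(f,j)
round 1: derive conn(e,h) via R2 from link(e,f), road(f,h)
round 1: derive conn(e,i) via R2 from link(e,b), road(b,i)
round 1: derive conn(e,j) via R2 from link(e,f), road(f,j)
round 1: derive conn(g,b) via R2 from link(g,j), road(j,b)
round 1: derive conn(g,f) via R2 from link(g,h), road(h,f)
round 1: derive conn(h,c) via R2 from link(h,g), road(g,c)
round 1: derive conn(h,e) via R2 from link(h,b), road(b,e)
round 1: derive conn(h,i) via R2 from link(h,b), road(b,i)
round 1: derive conn(i,c) via R2 from link(i,g), road(g,c)
round 1: derive conn(j,f) via R2 from link(j,h), road(h,f)
round 2: derive conn(b,h) via R1 from conn(b,f), road(f,h)
round 2: derive conn(b,j) via R1 from conn(b,f), road(f,j)
round 2: derive conn(g,e) via R1 from conn(g,b), road(b,e)
round 2: derive conn(g,i) via R1 from conn(g,b), road(b,i)
round 2: derive conn(h,f) via R1 from conn(h,i), road(i,f)
round 2: derive conn(h,j) via R1 from conn(h,c), road(c,j)
round 2: derive conn(i,b) via R1 from conn(i,c), road(c,b)
round 2: derive conn(i,j) via R1 from conn(i,c), road(c,j)
round 2: derive conn(j,b) via R1 from conn(j,f), road(f,b)
round 2: derive conn(j,j) via R1 from conn(j,f), road(f,j)
round 3: derive conn(h,h) via R1 from conn(h,f), road(f,h)
round 3: derive conn(i,e) via R1 from conn(i,b), road(b,e)
round 3: derive conn(i,h) via R1 from conn(i,j), road(j,h)
round 3: derive conn(i,i) via R1 from conn(i,b), road(b,i)
round 3: derive conn(j,e) via R1 from conn(j,b), road(b,e)
round 3: derive conn(j,i) via R1 from conn(j,b), road(b,i)
round 4: derive conn(i,f) via R1 from conn(i,h), road(h,f)

conn(b,b)
conn(b,e)
conn(b,f)
conn(b,h)
conn(b,i)
conn(b,j)
conn(c,b)
conn(c,e)
conn(c,f)
conn(c,h)
conn(c,i)
conn(c,j)
conn(e,b)
conn(e,e)
conn(e,f)
conn(e,h)
conn(e,i)
conn(e,j)
conn(g,b)
conn(g,e)
conn(g,f)
conn(g,h)
conn(g,i)
conn(g,j)
conn(h,b)
conn(h,c)
conn(h,e)
conn(h,f)
conn(h,g)
conn(h,h)
conn(h,i)
conn(h,j)
conn(i,b)
conn(i,c)
conn(i,e)
conn(i,f)
conn(i,g)
conn(i,h)
conn(i,i)
conn(i,j)
conn(j,b)
conn(j,e)
conn(j,f)
conn(j,h)
conn(j,i)
conn(j,j)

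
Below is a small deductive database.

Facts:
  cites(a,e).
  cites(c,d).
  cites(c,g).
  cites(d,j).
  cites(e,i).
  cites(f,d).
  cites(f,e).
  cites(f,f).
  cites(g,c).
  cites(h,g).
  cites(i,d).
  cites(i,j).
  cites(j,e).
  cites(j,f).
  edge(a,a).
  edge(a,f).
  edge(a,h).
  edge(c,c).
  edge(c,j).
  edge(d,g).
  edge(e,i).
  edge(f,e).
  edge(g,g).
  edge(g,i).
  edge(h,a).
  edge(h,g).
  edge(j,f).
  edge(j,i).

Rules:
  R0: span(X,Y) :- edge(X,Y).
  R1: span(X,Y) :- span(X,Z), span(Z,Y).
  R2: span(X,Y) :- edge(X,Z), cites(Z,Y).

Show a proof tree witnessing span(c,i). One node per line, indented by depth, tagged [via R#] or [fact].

span(c,i)  [via R1]
  span(c,e)  [via R2]
    edge(c,j)  [fact]
    cites(j,e)  [fact]
  span(e,i)  [via R0]
    edge(e,i)  [fact]

round 1: derive span(a,a) via R0 from edge(a,a)
round 1: derive span(a,f) via R0 from edge(a,f)
round 1: derive span(a,h) via R0 from edge(a,h)
round 1: derive span(c,c) via R0 from edge(c,c)
round 1: derive span(c,j) via R0 from edge(c,j)
round 1: derive span(d,g) via R0 from edge(d,g)
round 1: derive span(e,i) via R0 from edge(e,i)
round 1: derive span(f,e) via R0 from edge(f,e)
round 1: derive span(g,g) via R0 from edge(g,g)
round 1: derive span(g,i) via R0 from edge(g,i)
round 1: derive span(h,a) via R0 from edge(h,a)
round 1: derive span(h,g) via R0 from edge(h,g)
round 1: derive span(j,f) via R0 from edge(j,f)
round 1: derive span(j,i) via R0 from edge(j,i)
round 1: derive span(a,d) via R2 from edge(a,f), cites(f,d)
round 1: derive span(a,e) via R2 from edge(a,a), cites(a,e)
round 1: derive span(a,g) via R2 from edge(a,h), cites(h,g)
round 1: derive span(c,d) via R2 from edge(c,c), cites(c,d)
round 1: derive span(c,e) via R2 from edge(c,j), cites(j,e)
round 1: derive span(c,f) via R2 from edge(c,j), cites(j,f)
round 1: derive span(c,g) via R2 from edge(c,c), cites(c,g)
round 1: derive span(d,c) via R2 from edge(d,g), cites(g,c)
round 1: derive span(e,d) via R2 from edge(e,i), cites(i,d)
round 1: derive span(e,j) via R2 from edge(e,i), cites(i,j)
round 1: derive span(f,i) via R2 from edge(f,e), cites(e,i)
round 1: derive span(g,c) via R2 from edge(g,g), cites(g,c)
round 1: derive span(g,d) via R2 from edge(g,i), cites(i,d)
round 1: derive span(g,j) via R2 from edge(g,i), cites(i,j)
round 1: derive span(h,c) via R2 from edge(h,g), cites(g,c)
round 1: derive span(h,e) via R2 from edge(h,a), cites(a,e)
round 1: derive span(j,d) via R2 from edge(j,f), cites(f,d)
round 1: derive span(j,e) via R2 from edge(j,f), cites(f,e)
round 1: derive span(j,j) via R2 from edge(j,i), cites(i,j)
round 2: derive span(a,c) via R1 from span(a,d), span(d,c)
round 2: derive span(a,i) via R1 from span(a,e), span(e,i)
round 2: derive span(a,j) via R1 from span(a,e), span(e,j)
round 2: derive span(c,i) via R1 from span(c,e), span(e,i)
round 2: derive span(d,d) via R1 from span(d,c), span(c,d)
round 2: derive span(d,e) via R1 from span(d,c), span(c,e)
round 2: derive span(d,f) via R1 from span(d,c), span(c,f)
round 2: derive span(d,i) via R1 from span(d,g), span(g,i)
round 2: derive span(d,j) via R1 from span(d,c), span(c,j)
round 2: derive span(e,c) via R1 from span(e,d), span(d,c)
round 2: derive span(e,e) via R1 from span(e,j), span(j,e)
round 2: derive span(e,f) via R1 from span(e,j), span(j,f)
round 2: derive span(e,g) via R1 from span(e,d), span(d,g)
round 2: derive span(f,d) via R1 from span(f,e), span(e,d)
round 2: derive span(f,j) via R1 from span(f,e), span(e,j)
round 2: derive span(g,e) via R1 from span(g,c), span(c,e)
round 2: derive span(g,f) via R1 from span(g,c), span(c,f)
round 2: derive span(h,d) via R1 from span(h,a), span(a,d)
round 2: derive span(h,f) via R1 from span(h,a), span(a,f)
round 2: derive span(h,h) via R1 from span(h,a), span(a,h)
round 2: derive span(h,i) via R1 from span(h,e), span(e,i)
round 2: derive span(h,j) via R1 from span(h,c), span(c,j)
round 2: derive span(j,c) via R1 from span(j,d), span(d,c)
round 2: derive span(j,g) via R1 from span(j,d), span(d,g)
round 3: derive span(f,c) via R1 from span(f,d), span(d,c)
round 3: derive span(f,f) via R1 from span(f,d), span(d,f)
round 3: derive span(f,g) via R1 from span(f,d), span(d,g)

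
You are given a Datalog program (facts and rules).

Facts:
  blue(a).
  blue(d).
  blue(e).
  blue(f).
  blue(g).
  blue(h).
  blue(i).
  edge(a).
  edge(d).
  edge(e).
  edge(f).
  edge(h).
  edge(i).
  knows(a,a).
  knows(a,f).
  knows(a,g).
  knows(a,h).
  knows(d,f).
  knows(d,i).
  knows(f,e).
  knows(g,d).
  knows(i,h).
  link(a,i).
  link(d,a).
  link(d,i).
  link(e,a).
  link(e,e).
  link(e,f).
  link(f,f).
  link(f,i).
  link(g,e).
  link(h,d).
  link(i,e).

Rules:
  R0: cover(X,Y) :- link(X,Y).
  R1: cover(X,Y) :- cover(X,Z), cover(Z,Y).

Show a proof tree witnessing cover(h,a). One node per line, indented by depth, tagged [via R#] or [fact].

cover(h,a)  [via R1]
  cover(h,d)  [via R0]
    link(h,d)  [fact]
  cover(d,a)  [via R0]
    link(d,a)  [fact]

round 1: derive cover(a,i) via R0 from link(a,i)
round 1: derive cover(d,a) via R0 from link(d,a)
round 1: derive cover(d,i) via R0 from link(d,i)
round 1: derive cover(e,a) via R0 from link(e,a)
round 1: derive cover(e,e) via R0 from link(e,e)
round 1: derive cover(e,f) via R0 from link(e,f)
round 1: derive cover(f,f) via R0 from link(f,f)
round 1: derive cover(f,i) via R0 from link(f,i)
round 1: derive cover(g,e) via R0 from link(g,e)
round 1: derive cover(h,d) via R0 from link(h,d)
round 1: derive cover(i,e) via R0 from link(i,e)
round 2: derive cover(a,e) via R1 from cover(a,i), cover(i,e)
round 2: derive cover(d,e) via R1 from cover(d,i), cover(i,e)
round 2: derive cover(e,i) via R1 from cover(e,a), cover(a,i)
round 2: derive cover(f,e) via R1 from cover(f,i), cover(i,e)
round 2: derive cover(g,a) via R1 from cover(g,e), cover(e,a)
round 2: derive cover(g,f) via R1 from cover(g,e), cover(e,f)
round 2: derive cover(h,a) via R1 from cover(h,d), cover(d,a)
round 2: derive cover(h,i) via R1 from cover(h,d), cover(d,i)
round 2: derive cover(i,a) via R1 from cover(i,e), cover(e,a)
round 2: derive cover(i,f) via R1 from cover(i,e), cover(e,f)
round 3: derive cover(a,a) via R1 from cover(a,e), cover(e,a)
round 3: derive cover(a,f) via R1 from cover(a,e), cover(e,f)
round 3: derive cover(d,f) via R1 from cover(d,e), cover(e,f)
round 3: derive cover(f,a) via R1 from cover(f,e), cover(e,a)
round 3: derive cover(g,i) via R1 from cover(g,a), cover(a,i)
round 3: derive cover(h,e) via R1 from cover(h,a), cover(a,e)
round 3: derive cover(h,f) via R1 from cover(h,i), cover(i,f)
round 3: derive cover(i,i) via R1 from cover(i,a), cover(a,i)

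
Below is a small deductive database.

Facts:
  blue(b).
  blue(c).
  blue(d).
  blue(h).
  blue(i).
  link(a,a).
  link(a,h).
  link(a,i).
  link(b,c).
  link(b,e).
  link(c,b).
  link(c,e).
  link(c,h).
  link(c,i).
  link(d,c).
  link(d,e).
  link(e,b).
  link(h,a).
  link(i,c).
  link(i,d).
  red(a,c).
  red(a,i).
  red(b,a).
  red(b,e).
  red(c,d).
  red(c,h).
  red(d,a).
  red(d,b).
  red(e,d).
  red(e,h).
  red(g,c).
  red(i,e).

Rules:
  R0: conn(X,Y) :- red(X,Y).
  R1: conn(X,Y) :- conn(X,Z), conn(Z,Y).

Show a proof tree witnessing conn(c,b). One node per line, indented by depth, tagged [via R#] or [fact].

conn(c,b)  [via R1]
  conn(c,d)  [via R0]
    red(c,d)  [fact]
  conn(d,b)  [via R0]
    red(d,b)  [fact]

round 1: derive conn(a,c) via R0 from red(a,c)
round 1: derive conn(a,i) via R0 from red(a,i)
round 1: derive conn(b,a) via R0 from red(b,a)
round 1: derive conn(b,e) via R0 from red(b,e)
round 1: derive conn(c,d) via R0 from red(c,d)
round 1: derive conn(c,h) via R0 from red(c,h)
round 1: derive conn(d,a) via R0 from red(d,a)
round 1: derive conn(d,b) via R0 from red(d,b)
round 1: derive conn(e,d) via R0 from red(e,d)
round 1: derive conn(e,h) via R0 from red(e,h)
round 1: derive conn(g,c) via R0 from red(g,c)
round 1: derive conn(i,e) via R0 from red(i,e)
round 2: derive conn(a,d) via R1 from conn(a,c), conn(c,d)
round 2: derive conn(a,e) via R1 from conn(a,i), conn(i,e)
round 2: derive conn(a,h) via R1 from conn(a,c), conn(c,h)
round 2: derive conn(b,c) via R1 from conn(b,a), conn(a,c)
round 2: derive conn(b,d) via R1 from conn(b,e), conn(e,d)
round 2: derive conn(b,h) via R1 from conn(b,e), conn(e,h)
round 2: derive conn(b,i) via R1 from conn(b,a), conn(a,i)
round 2: derive conn(c,a) via R1 from conn(c,d), conn(d,a)
round 2: derive conn(c,b) via R1 from conn(c,d), conn(d,b)
round 2: derive conn(d,c) via R1 from conn(d,a), conn(a,c)
round 2: derive conn(d,e) via R1 from conn(d,b), conn(b,e)
round 2: derive conn(d,i) via R1 from conn(d,a), conn(a,i)
round 2: derive conn(e,a) via R1 from conn(e,d), conn(d,a)
round 2: derive conn(e,b) via R1 from conn(e,d), conn(d,b)
round 2: derive conn(g,d) via R1 from conn(g,c), conn(c,d)
round 2: derive conn(g,h) via R1 from conn(g,c), conn(c,h)
round 2: derive conn(i,d) via R1 from conn(i,e), conn(e,d)
round 2: derive conn(i,h) via R1 from conn(i,e), conn(e,h)
round 3: derive conn(a,a) via R1 from conn(a,c), conn(c,a)
round 3: derive conn(a,b) via R1 from conn(a,c), conn(c,b)
round 3: derive conn(b,b) via R1 from conn(b,c), conn(c,b)
round 3: derive conn(c,c) via R1 from conn(c,a), conn(a,c)
round 3: derive conn(c,e) via R1 from conn(c,a), conn(a,e)
round 3: derive conn(c,i) via R1 from conn(c,a), conn(a,i)
round 3: derive conn(d,d) via R1 from conn(d,a), conn(a,d)
round 3: derive conn(d,h) via R1 from conn(d,a), conn(a,h)
round 3: derive conn(e,c) via R1 from conn(e,a), conn(a,c)
round 3: derive conn(e,e) via R1 from conn(e,a), conn(a,e)
round 3: derive conn(e,i) via R1 from conn(e,a), conn(a,i)
round 3: derive conn(g,a) via R1 from conn(g,c), conn(c,a)
round 3: derive conn(g,b) via R1 from conn(g,c), conn(c,b)
round 3: derive conn(g,e) via R1 from conn(g,d), conn(d,e)
round 3: derive conn(g,i) via R1 from conn(g,d), conn(d,i)
round 3: derive conn(i,a) via R1 from conn(i,d), conn(d,a)
round 3: derive conn(i,b) via R1 from conn(i,d), conn(d,b)
round 3: derive conn(i,c) via R1 from conn(i,d), conn(d,c)
round 3: derive conn(i,i) via R1 from conn(i,d), conn(d,i)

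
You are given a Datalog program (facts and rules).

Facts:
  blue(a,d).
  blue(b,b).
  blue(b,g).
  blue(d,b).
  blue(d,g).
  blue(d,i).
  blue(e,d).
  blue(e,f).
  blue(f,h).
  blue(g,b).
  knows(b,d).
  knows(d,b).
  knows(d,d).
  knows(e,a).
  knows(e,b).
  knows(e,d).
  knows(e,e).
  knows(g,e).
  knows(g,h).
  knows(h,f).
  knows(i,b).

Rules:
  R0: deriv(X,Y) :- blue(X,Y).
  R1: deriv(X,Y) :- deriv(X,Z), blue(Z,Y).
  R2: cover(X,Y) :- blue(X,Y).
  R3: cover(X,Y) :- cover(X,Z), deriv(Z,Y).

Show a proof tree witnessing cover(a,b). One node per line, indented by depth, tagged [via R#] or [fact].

round 1: derive deriv(a,d) via R0 from blue(a,d)
round 1: derive deriv(b,b) via R0 from blue(b,b)
round 1: derive deriv(b,g) via R0 from blue(b,g)
round 1: derive deriv(d,b) via R0 from blue(d,b)
round 1: derive deriv(d,g) via R0 from blue(d,g)
round 1: derive deriv(d,i) via R0 from blue(d,i)
round 1: derive deriv(e,d) via R0 from blue(e,d)
round 1: derive deriv(e,f) via R0 from blue(e,f)
round 1: derive deriv(f,h) via R0 from blue(f,h)
round 1: derive deriv(g,b) via R0 from blue(g,b)
round 1: derive cover(a,d) via R2 from blue(a,d)
round 1: derive cover(b,b) via R2 from blue(b,b)
round 1: derive cover(b,g) via R2 from blue(b,g)
round 1: derive cover(d,b) via R2 from blue(d,b)
round 1: derive cover(d,g) via R2 from blue(d,g)
round 1: derive cover(d,i) via R2 from blue(d,i)
round 1: derive cover(e,d) via R2 from blue(e,d)
round 1: derive cover(e,f) via R2 from blue(e,f)
round 1: derive cover(f,h) via R2 from blue(f,h)
round 1: derive cover(g,b) via R2 from blue(g,b)
round 2: derive deriv(a,b) via R1 from deriv(a,d), blue(d,b)
round 2: derive deriv(a,g) via R1 from deriv(a,d), blue(d,g)
round 2: derive deriv(a,i) via R1 from deriv(a,d), blue(d,i)
round 2: derive deriv(e,b) via R1 from deriv(e,d), blue(d,b)
round 2: derive deriv(e,g) via R1 from deriv(e,d), blue(d,g)
round 2: derive deriv(e,h) via R1 from deriv(e,f), blue(f,h)
round 2: derive deriv(e,i) via R1 from deriv(e,d), blue(d,i)
round 2: derive deriv(g,g) via R1 from deriv(g,b), blue(b,g)
round 2: derive cover(a,b) via R3 from cover(a,d), deriv(d,b)
round 2: derive cover(a,g) via R3 from cover(a,d), deriv(d,g)
round 2: derive cover(a,i) via R3 from cover(a,d), deriv(d,i)
round 2: derive cover(e,b) via R3 from cover(e,d), deriv(d,b)
round 2: derive cover(e,g) via R3 from cover(e,d), deriv(d,g)
round 2: derive cover(e,h) via R3 from cover(e,f), deriv(f,h)
round 2: derive cover(e,i) via R3 from cover(e,d), deriv(d,i)
round 2: derive cover(g,g) via R3 from cover(g,b), deriv(b,g)

cover(a,b)  [via R3]
  cover(a,d)  [via R2]
    blue(a,d)  [fact]
  deriv(d,b)  [via R0]
    blue(d,b)  [fact]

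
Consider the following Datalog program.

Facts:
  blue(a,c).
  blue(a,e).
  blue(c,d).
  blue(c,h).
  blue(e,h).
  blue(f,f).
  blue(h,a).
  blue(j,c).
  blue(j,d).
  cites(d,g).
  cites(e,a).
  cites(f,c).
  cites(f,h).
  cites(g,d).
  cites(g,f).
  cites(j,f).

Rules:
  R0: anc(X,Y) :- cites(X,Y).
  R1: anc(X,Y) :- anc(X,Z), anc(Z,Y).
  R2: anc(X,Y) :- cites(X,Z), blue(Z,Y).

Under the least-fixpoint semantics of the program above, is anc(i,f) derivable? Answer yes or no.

round 1: derive anc(d,g) via R0 from cites(d,g)
round 1: derive anc(e,a) via R0 from cites(e,a)
round 1: derive anc(f,c) via R0 from cites(f,c)
round 1: derive anc(f,h) via R0 from cites(f,h)
round 1: derive anc(g,d) via R0 from cites(g,d)
round 1: derive anc(g,f) via R0 from cites(g,f)
round 1: derive anc(j,f) via R0 from cites(j,f)
round 1: derive anc(e,c) via R2 from cites(e,a), blue(a,c)
round 1: derive anc(e,e) via R2 from cites(e,a), blue(a,e)
round 1: derive anc(f,a) via R2 from cites(f,h), blue(h,a)
round 1: derive anc(f,d) via R2 from cites(f,c), blue(c,d)
round 2: derive anc(d,d) via R1 from anc(d,g), anc(g,d)
round 2: derive anc(d,f) via R1 from anc(d,g), anc(g,f)
round 2: derive anc(f,g) via R1 from anc(f,d), anc(d,g)
round 2: derive anc(g,a) via R1 from anc(g,f), anc(f,a)
round 2: derive anc(g,c) via R1 from anc(g,f), anc(f,c)
round 2: derive anc(g,g) via R1 from anc(g,d), anc(d,g)
round 2: derive anc(g,h) via R1 from anc(g,f), anc(f,h)
round 2: derive anc(j,a) via R1 from anc(j,f), anc(f,a)
round 2: derive anc(j,c) via R1 from anc(j,f), anc(f,c)
round 2: derive anc(j,d) via R1 from anc(j,f), anc(f,d)
round 2: derive anc(j,h) via R1 from anc(j,f), anc(f,h)
round 3: derive anc(d,a) via R1 from anc(d,f), anc(f,a)
round 3: derive anc(d,c) via R1 from anc(d,f), anc(f,c)
round 3: derive anc(d,h) via R1 from anc(d,f), anc(f,h)
round 3: derive anc(f,f) via R1 from anc(f,d), anc(d,f)
round 3: derive anc(j,g) via R1 from anc(j,d), anc(d,g)

no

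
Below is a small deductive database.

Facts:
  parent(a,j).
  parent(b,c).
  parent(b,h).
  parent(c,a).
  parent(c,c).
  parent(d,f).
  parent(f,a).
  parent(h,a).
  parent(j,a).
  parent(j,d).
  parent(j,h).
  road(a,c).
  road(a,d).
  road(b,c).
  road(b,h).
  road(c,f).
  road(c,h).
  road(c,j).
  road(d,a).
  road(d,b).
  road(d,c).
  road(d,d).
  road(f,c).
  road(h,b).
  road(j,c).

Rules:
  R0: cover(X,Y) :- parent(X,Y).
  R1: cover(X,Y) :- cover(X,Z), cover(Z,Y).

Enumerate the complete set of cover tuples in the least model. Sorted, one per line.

round 1: derive cover(a,j) via R0 from parent(a,j)
round 1: derive cover(b,c) via R0 from parent(b,c)
round 1: derive cover(b,h) via R0 from parent(b,h)
round 1: derive cover(c,a) via R0 from parent(c,a)
round 1: derive cover(c,c) via R0 from parent(c,c)
round 1: derive cover(d,f) via R0 from parent(d,f)
round 1: derive cover(f,a) via R0 from parent(f,a)
round 1: derive cover(h,a) via R0 from parent(h,a)
round 1: derive cover(j,a) via R0 from parent(j,a)
round 1: derive cover(j,d) via R0 from parent(j,d)
round 1: derive cover(j,h) via R0 from parent(j,h)
round 2: derive cover(a,a) via R1 from cover(a,j), cover(j,a)
round 2: derive cover(a,d) via R1 from cover(a,j), cover(j,d)
round 2: derive cover(a,h) via R1 from cover(a,j), cover(j,h)
round 2: derive cover(b,a) via R1 from cover(b,c), cover(c,a)
round 2: derive cover(c,j) via R1 from cover(c,a), cover(a,j)
round 2: derive cover(d,a) via R1 from cover(d,f), cover(f,a)
round 2: derive cover(f,j) via R1 from cover(f,a), cover(a,j)
round 2: derive cover(h,j) via R1 from cover(h,a), cover(a,j)
round 2: derive cover(j,f) via R1 from cover(j,d), cover(d,f)
round 2: derive cover(j,j) via R1 from cover(j,a), cover(a,j)
round 3: derive cover(a,f) via R1 from cover(a,d), cover(d,f)
round 3: derive cover(b,d) via R1 from cover(b,a), cover(a,d)
round 3: derive cover(b,j) via R1 from cover(b,a), cover(a,j)
round 3: derive cover(c,d) via R1 from cover(c,a), cover(a,d)
round 3: derive cover(c,f) via R1 from cover(c,j), cover(j,f)
round 3: derive cover(c,h) via R1 from cover(c,a), cover(a,h)
round 3: derive cover(d,d) via R1 from cover(d,a), cover(a,d)
round 3: derive cover(d,h) via R1 from cover(d,a), cover(a,h)
round 3: derive cover(d,j) via R1 from cover(d,a), cover(a,j)
round 3: derive cover(f,d) via R1 from cover(f,a), cover(a,d)
round 3: derive cover(f,f) via R1 from cover(f,j), cover(j,f)
round 3: derive cover(f,h) via R1 from cover(f,a), cover(a,h)
round 3: derive cover(h,d) via R1 from cover(h,a), cover(a,d)
round 3: derive cover(h,f) via R1 from cover(h,j), cover(j,f)
round 3: derive cover(h,h) via R1 from cover(h,a), cover(a,h)
round 4: derive cover(b,f) via R1 from cover(b,a), cover(a,f)

cover(a,a)
cover(a,d)
cover(a,f)
cover(a,h)
cover(a,j)
cover(b,a)
cover(b,c)
cover(b,d)
cover(b,f)
cover(b,h)
cover(b,j)
cover(c,a)
cover(c,c)
cover(c,d)
cover(c,f)
cover(c,h)
cover(c,j)
cover(d,a)
cover(d,d)
cover(d,f)
cover(d,h)
cover(d,j)
cover(f,a)
cover(f,d)
cover(f,f)
cover(f,h)
cover(f,j)
cover(h,a)
cover(h,d)
cover(h,f)
cover(h,h)
cover(h,j)
cover(j,a)
cover(j,d)
cover(j,f)
cover(j,h)
cover(j,j)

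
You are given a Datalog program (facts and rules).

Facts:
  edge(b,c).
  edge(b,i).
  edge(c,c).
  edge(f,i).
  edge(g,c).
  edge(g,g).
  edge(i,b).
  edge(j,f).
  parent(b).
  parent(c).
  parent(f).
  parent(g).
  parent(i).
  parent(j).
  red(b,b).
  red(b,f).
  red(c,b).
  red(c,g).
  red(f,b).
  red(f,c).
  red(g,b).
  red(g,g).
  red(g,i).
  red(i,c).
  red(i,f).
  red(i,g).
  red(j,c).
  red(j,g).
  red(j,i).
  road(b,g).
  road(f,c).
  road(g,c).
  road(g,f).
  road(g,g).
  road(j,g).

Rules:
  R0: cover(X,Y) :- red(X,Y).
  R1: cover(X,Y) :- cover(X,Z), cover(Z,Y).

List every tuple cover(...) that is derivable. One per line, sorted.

round 1: derive cover(b,b) via R0 from red(b,b)
round 1: derive cover(b,f) via R0 from red(b,f)
round 1: derive cover(c,b) via R0 from red(c,b)
round 1: derive cover(c,g) via R0 from red(c,g)
round 1: derive cover(f,b) via R0 from red(f,b)
round 1: derive cover(f,c) via R0 from red(f,c)
round 1: derive cover(g,b) via R0 from red(g,b)
round 1: derive cover(g,g) via R0 from red(g,g)
round 1: derive cover(g,i) via R0 from red(g,i)
round 1: derive cover(i,c) via R0 from red(i,c)
round 1: derive cover(i,f) via R0 from red(i,f)
round 1: derive cover(i,g) via R0 from red(i,g)
round 1: derive cover(j,c) via R0 from red(j,c)
round 1: derive cover(j,g) via R0 from red(j,g)
round 1: derive cover(j,i) via R0 from red(j,i)
round 2: derive cover(b,c) via R1 from cover(b,f), cover(f,c)
round 2: derive cover(c,f) via R1 from cover(c,b), cover(b,f)
round 2: derive cover(c,i) via R1 from cover(c,g), cover(g,i)
round 2: derive cover(f,f) via R1 from cover(f,b), cover(b,f)
round 2: derive cover(f,g) via R1 from cover(f,c), cover(c,g)
round 2: derive cover(g,c) via R1 from cover(g,i), cover(i,c)
round 2: derive cover(g,f) via R1 from cover(g,b), cover(b,f)
round 2: derive cover(i,b) via R1 from cover(i,c), cover(c,b)
round 2: derive cover(i,i) via R1 from cover(i,g), cover(g,i)
round 2: derive cover(j,b) via R1 from cover(j,c), cover(c,b)
round 2: derive cover(j,f) via R1 from cover(j,i), cover(i,f)
round 3: derive cover(b,g) via R1 from cover(b,c), cover(c,g)
round 3: derive cover(b,i) via R1 from cover(b,c), cover(c,i)
round 3: derive cover(c,c) via R1 from cover(c,b), cover(b,c)
round 3: derive cover(f,i) via R1 from cover(f,c), cover(c,i)

cover(b,b)
cover(b,c)
cover(b,f)
cover(b,g)
cover(b,i)
cover(c,b)
cover(c,c)
cover(c,f)
cover(c,g)
cover(c,i)
cover(f,b)
cover(f,c)
cover(f,f)
cover(f,g)
cover(f,i)
cover(g,b)
cover(g,c)
cover(g,f)
cover(g,g)
cover(g,i)
cover(i,b)
cover(i,c)
cover(i,f)
cover(i,g)
cover(i,i)
cover(j,b)
cover(j,c)
cover(j,f)
cover(j,g)
cover(j,i)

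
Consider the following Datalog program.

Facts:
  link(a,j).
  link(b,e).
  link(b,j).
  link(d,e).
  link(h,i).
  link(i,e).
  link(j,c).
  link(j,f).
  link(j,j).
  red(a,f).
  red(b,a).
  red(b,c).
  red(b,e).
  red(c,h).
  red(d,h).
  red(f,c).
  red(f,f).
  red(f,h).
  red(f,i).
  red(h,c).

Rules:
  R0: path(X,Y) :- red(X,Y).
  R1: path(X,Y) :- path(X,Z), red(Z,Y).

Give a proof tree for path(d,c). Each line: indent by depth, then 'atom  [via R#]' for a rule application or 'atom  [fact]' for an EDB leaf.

path(d,c)  [via R1]
  path(d,h)  [via R0]
    red(d,h)  [fact]
  red(h,c)  [fact]

round 1: derive path(a,f) via R0 from red(a,f)
round 1: derive path(b,a) via R0 from red(b,a)
round 1: derive path(b,c) via R0 from red(b,c)
round 1: derive path(b,e) via R0 from red(b,e)
round 1: derive path(c,h) via R0 from red(c,h)
round 1: derive path(d,h) via R0 from red(d,h)
round 1: derive path(f,c) via R0 from red(f,c)
round 1: derive path(f,f) via R0 from red(f,f)
round 1: derive path(f,h) via R0 from red(f,h)
round 1: derive path(f,i) via R0 from red(f,i)
round 1: derive path(h,c) via R0 from red(h,c)
round 2: derive path(a,c) via R1 from path(a,f), red(f,c)
round 2: derive path(a,h) via R1 from path(a,f), red(f,h)
round 2: derive path(a,i) via R1 from path(a,f), red(f,i)
round 2: derive path(b,f) via R1 from path(b,a), red(a,f)
round 2: derive path(b,h) via R1 from path(b,c), red(c,h)
round 2: derive path(c,c) via R1 from path(c,h), red(h,c)
round 2: derive path(d,c) via R1 from path(d,h), red(h,c)
round 2: derive path(h,h) via R1 from path(h,c), red(c,h)
round 3: derive path(b,i) via R1 from path(b,f), red(f,i)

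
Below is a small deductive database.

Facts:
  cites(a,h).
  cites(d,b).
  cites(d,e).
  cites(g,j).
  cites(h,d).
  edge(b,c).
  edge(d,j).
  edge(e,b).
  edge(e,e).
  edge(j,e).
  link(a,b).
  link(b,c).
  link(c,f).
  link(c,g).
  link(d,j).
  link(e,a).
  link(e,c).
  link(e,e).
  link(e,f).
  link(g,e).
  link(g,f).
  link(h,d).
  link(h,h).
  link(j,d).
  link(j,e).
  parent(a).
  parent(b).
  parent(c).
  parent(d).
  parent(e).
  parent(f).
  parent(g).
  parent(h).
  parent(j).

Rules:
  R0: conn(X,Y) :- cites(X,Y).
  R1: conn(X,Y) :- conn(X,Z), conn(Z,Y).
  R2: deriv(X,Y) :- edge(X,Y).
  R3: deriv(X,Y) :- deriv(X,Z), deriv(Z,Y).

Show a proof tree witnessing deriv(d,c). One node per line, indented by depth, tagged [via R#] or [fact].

round 1: derive deriv(b,c) via R2 from edge(b,c)
round 1: derive deriv(d,j) via R2 from edge(d,j)
round 1: derive deriv(e,b) via R2 from edge(e,b)
round 1: derive deriv(e,e) via R2 from edge(e,e)
round 1: derive deriv(j,e) via R2 from edge(j,e)
round 2: derive deriv(d,e) via R3 from deriv(d,j), deriv(j,e)
round 2: derive deriv(e,c) via R3 from deriv(e,b), deriv(b,c)
round 2: derive deriv(j,b) via R3 from deriv(j,e), deriv(e,b)
round 3: derive deriv(d,b) via R3 from deriv(d,e), deriv(e,b)
round 3: derive deriv(d,c) via R3 from deriv(d,e), deriv(e,c)
round 3: derive deriv(j,c) via R3 from deriv(j,b), deriv(b,c)

deriv(d,c)  [via R3]
  deriv(d,e)  [via R3]
    deriv(d,j)  [via R2]
      edge(d,j)  [fact]
    deriv(j,e)  [via R2]
      edge(j,e)  [fact]
  deriv(e,c)  [via R3]
    deriv(e,b)  [via R2]
      edge(e,b)  [fact]
    deriv(b,c)  [via R2]
      edge(b,c)  [fact]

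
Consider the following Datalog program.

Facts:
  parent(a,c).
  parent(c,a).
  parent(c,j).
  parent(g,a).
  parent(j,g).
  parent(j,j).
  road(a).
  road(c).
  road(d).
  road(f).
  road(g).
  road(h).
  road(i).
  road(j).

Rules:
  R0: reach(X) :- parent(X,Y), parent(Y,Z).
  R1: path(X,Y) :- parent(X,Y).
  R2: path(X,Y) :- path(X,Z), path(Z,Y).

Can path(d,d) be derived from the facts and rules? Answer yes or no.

round 1: derive path(a,c) via R1 from parent(a,c)
round 1: derive path(c,a) via R1 from parent(c,a)
round 1: derive path(c,j) via R1 from parent(c,j)
round 1: derive path(g,a) via R1 from parent(g,a)
round 1: derive path(j,g) via R1 from parent(j,g)
round 1: derive path(j,j) via R1 from parent(j,j)
round 2: derive path(a,a) via R2 from path(a,c), path(c,a)
round 2: derive path(a,j) via R2 from path(a,c), path(c,j)
round 2: derive path(c,c) via R2 from path(c,a), path(a,c)
round 2: derive path(c,g) via R2 from path(c,j), path(j,g)
round 2: derive path(g,c) via R2 from path(g,a), path(a,c)
round 2: derive path(j,a) via R2 from path(j,g), path(g,a)
round 3: derive path(a,g) via R2 from path(a,c), path(c,g)
round 3: derive path(g,g) via R2 from path(g,c), path(c,g)
round 3: derive path(g,j) via R2 from path(g,a), path(a,j)
round 3: derive path(j,c) via R2 from path(j,a), path(a,c)

no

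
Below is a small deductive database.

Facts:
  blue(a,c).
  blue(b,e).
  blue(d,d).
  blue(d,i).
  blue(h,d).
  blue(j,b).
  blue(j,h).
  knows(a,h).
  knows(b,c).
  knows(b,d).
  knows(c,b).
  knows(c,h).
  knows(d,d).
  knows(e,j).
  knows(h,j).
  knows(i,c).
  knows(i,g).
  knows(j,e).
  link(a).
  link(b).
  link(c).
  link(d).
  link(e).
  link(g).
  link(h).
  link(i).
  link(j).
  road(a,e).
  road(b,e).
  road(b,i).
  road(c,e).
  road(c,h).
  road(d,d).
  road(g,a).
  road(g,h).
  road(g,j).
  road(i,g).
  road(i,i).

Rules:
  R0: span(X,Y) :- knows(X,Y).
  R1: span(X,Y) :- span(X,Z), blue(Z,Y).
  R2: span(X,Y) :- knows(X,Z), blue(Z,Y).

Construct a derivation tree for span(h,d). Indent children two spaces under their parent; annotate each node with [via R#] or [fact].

round 1: derive span(a,h) via R0 from knows(a,h)
round 1: derive span(b,c) via R0 from knows(b,c)
round 1: derive span(b,d) via R0 from knows(b,d)
round 1: derive span(c,b) via R0 from knows(c,b)
round 1: derive span(c,h) via R0 from knows(c,h)
round 1: derive span(d,d) via R0 from knows(d,d)
round 1: derive span(e,j) via R0 from knows(e,j)
round 1: derive span(h,j) via R0 from knows(h,j)
round 1: derive span(i,c) via R0 from knows(i,c)
round 1: derive span(i,g) via R0 from knows(i,g)
round 1: derive span(j,e) via R0 from knows(j,e)
round 1: derive span(a,d) via R2 from knows(a,h), blue(h,d)
round 1: derive span(b,i) via R2 from knows(b,d), blue(d,i)
round 1: derive span(c,d) via R2 from knows(c,h), blue(h,d)
round 1: derive span(c,e) via R2 from knows(c,b), blue(b,e)
round 1: derive span(d,i) via R2 from knows(d,d), blue(d,i)
round 1: derive span(e,b) via R2 from knows(e,j), blue(j,b)
round 1: derive span(e,h) via R2 from knows(e,j), blue(j,h)
round 1: derive span(h,b) via R2 from knows(h,j), blue(j,b)
round 1: derive span(h,h) via R2 from knows(h,j), blue(j,h)
round 2: derive span(a,i) via R1 from span(a,d), blue(d,i)
round 2: derive span(c,i) via R1 from span(c,d), blue(d,i)
round 2: derive span(e,d) via R1 from span(e,h), blue(h,d)
round 2: derive span(e,e) via R1 from span(e,b), blue(b,e)
round 2: derive span(h,d) via R1 from span(h,h), blue(h,d)
round 2: derive span(h,e) via R1 from span(h,b), blue(b,e)
round 3: derive span(e,i) via R1 from span(e,d), blue(d,i)
round 3: derive span(h,i) via R1 from span(h,d), blue(d,i)

span(h,d)  [via R1]
  span(h,h)  [via R2]
    knows(h,j)  [fact]
    blue(j,h)  [fact]
  blue(h,d)  [fact]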